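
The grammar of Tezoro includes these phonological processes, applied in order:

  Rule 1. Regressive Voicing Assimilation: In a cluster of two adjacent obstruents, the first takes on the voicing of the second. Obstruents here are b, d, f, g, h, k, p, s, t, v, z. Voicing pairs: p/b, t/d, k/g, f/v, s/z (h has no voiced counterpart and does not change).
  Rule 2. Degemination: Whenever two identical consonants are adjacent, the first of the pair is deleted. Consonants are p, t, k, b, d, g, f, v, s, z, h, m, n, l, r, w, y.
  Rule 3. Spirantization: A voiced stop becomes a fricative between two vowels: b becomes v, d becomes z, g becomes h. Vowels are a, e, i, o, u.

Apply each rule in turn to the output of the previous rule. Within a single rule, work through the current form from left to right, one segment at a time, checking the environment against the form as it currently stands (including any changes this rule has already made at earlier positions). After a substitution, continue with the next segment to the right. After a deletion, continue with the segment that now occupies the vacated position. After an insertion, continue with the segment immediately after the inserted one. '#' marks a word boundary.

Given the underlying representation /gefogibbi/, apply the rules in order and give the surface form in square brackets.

Rule 1 Regressive Voicing Assimilation: no change — [gefogibbi]
Rule 2 Degemination: [gefogibbi] → [gefogibi]
Rule 3 Spirantization: [gefogibi] → [gefohivi]

[gefohivi]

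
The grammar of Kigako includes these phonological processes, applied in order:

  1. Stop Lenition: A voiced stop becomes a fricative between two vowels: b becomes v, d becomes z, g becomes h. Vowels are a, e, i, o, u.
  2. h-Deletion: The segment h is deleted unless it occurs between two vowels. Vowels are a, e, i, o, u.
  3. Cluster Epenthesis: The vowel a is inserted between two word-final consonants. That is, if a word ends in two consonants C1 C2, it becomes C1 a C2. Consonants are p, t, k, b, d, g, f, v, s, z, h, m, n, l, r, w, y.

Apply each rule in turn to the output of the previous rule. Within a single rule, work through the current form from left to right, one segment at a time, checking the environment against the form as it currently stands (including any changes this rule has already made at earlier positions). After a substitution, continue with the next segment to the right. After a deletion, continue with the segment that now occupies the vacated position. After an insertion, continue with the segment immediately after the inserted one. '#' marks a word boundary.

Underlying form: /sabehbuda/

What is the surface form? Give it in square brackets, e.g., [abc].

1 Stop Lenition: [sabehbuda] → [savehbuza]
2 h-Deletion: [savehbuza] → [savebuza]
3 Cluster Epenthesis: no change — [savebuza]

[savebuza]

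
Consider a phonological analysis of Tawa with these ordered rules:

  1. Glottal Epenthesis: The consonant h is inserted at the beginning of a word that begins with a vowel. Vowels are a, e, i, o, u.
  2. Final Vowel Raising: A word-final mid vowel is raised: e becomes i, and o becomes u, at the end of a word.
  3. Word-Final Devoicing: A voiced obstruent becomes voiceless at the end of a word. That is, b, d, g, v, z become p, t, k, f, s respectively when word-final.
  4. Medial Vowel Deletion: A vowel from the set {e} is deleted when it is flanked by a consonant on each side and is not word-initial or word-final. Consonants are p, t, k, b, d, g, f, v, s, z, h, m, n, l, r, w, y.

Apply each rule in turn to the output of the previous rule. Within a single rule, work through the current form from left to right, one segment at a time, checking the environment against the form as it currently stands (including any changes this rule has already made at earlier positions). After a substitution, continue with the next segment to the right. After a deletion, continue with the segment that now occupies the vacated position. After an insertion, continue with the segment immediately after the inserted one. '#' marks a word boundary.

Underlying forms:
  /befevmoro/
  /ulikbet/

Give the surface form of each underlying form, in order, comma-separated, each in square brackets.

[bfvmoru], [hulikbt]

/befevmoro/:
  1 Glottal Epenthesis: no change — [befevmoro]
  2 Final Vowel Raising: [befevmoro] → [befevmoru]
  3 Word-Final Devoicing: no change — [befevmoru]
  4 Medial Vowel Deletion: [befevmoru] → [bfvmoru]
/ulikbet/:
  1 Glottal Epenthesis: [ulikbet] → [hulikbet]
  2 Final Vowel Raising: no change — [hulikbet]
  3 Word-Final Devoicing: no change — [hulikbet]
  4 Medial Vowel Deletion: [hulikbet] → [hulikbt]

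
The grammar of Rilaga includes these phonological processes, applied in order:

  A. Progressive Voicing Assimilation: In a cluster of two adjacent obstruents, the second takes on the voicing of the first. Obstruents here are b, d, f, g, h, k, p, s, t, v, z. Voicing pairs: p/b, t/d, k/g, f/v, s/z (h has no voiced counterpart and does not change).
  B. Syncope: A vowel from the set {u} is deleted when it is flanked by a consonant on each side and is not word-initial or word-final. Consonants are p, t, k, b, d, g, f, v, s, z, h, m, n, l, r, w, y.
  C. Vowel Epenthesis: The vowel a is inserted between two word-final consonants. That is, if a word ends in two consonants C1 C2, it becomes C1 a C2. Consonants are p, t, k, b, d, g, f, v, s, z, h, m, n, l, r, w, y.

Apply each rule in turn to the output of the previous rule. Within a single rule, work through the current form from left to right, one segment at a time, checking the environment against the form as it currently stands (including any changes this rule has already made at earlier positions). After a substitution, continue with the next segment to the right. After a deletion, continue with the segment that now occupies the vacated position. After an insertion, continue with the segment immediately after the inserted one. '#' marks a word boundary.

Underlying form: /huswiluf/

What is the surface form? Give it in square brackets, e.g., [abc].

A Progressive Voicing Assimilation: no change — [huswiluf]
B Syncope: [huswiluf] → [hswilf]
C Vowel Epenthesis: [hswilf] → [hswilaf]

[hswilaf]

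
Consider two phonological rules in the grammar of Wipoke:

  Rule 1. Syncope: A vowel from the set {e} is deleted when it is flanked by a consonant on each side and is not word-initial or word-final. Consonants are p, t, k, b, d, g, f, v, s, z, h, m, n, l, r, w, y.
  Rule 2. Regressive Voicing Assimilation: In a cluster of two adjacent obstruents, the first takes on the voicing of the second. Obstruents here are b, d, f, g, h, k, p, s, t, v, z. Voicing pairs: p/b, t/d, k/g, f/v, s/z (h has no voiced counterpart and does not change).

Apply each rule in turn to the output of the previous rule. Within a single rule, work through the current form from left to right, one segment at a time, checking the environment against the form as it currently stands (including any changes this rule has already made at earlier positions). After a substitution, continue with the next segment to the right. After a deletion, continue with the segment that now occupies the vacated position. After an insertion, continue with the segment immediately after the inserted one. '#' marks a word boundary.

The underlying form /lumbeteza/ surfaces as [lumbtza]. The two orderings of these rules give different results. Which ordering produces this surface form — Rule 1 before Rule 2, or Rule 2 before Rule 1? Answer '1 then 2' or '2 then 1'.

2 then 1

Order 1 then 2:
  1 Syncope: [lumbeteza] → [lumbtza]
  2 Regressive Voicing Assimilation: [lumbtza] → [lumpdza]
  result: [lumpdza]
Order 2 then 1:
  2 Regressive Voicing Assimilation: no change — [lumbeteza]
  1 Syncope: [lumbeteza] → [lumbtza]
  result: [lumbtza]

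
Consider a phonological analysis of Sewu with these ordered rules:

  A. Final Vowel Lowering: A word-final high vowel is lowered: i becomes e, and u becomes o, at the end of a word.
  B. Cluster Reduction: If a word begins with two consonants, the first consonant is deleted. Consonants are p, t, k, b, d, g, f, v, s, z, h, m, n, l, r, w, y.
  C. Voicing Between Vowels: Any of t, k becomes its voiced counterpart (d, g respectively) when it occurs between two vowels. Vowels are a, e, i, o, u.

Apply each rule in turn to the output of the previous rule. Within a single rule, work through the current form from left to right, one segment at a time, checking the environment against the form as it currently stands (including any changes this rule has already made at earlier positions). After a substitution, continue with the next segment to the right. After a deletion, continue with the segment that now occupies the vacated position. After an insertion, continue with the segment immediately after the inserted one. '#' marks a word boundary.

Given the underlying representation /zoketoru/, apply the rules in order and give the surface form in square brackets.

A Final Vowel Lowering: [zoketoru] → [zoketoro]
B Cluster Reduction: no change — [zoketoro]
C Voicing Between Vowels: [zoketoro] → [zogedoro]

[zogedoro]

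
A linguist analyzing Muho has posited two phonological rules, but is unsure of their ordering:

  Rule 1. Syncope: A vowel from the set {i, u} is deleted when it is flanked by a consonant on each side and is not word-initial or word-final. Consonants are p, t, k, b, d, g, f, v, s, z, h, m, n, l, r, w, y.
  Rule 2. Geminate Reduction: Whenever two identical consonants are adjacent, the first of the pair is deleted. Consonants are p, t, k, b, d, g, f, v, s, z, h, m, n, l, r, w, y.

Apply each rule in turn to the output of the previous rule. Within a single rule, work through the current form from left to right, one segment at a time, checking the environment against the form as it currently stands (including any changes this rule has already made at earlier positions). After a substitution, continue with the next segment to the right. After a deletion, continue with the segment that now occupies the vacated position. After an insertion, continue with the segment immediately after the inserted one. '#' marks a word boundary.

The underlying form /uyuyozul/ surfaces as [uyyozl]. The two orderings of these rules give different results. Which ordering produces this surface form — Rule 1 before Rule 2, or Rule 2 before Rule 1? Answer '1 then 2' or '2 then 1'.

2 then 1

Order 1 then 2:
  1 Syncope: [uyuyozul] → [uyyozl]
  2 Geminate Reduction: [uyyozl] → [uyozl]
  result: [uyozl]
Order 2 then 1:
  2 Geminate Reduction: no change — [uyuyozul]
  1 Syncope: [uyuyozul] → [uyyozl]
  result: [uyyozl]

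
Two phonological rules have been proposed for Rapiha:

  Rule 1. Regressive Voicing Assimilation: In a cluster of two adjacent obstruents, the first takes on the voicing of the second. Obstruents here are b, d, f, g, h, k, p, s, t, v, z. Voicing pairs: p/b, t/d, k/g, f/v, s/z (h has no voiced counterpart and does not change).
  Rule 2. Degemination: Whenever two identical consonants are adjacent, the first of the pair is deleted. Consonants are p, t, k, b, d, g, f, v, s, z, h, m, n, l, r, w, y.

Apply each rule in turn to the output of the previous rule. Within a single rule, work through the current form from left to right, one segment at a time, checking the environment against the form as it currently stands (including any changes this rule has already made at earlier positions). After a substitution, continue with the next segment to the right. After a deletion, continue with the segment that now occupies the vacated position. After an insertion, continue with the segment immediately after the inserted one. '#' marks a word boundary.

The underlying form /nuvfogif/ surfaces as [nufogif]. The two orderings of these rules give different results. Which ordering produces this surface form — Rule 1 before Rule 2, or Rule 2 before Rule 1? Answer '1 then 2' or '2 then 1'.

Order 1 then 2:
  1 Regressive Voicing Assimilation: [nuvfogif] → [nuffogif]
  2 Degemination: [nuffogif] → [nufogif]
  result: [nufogif]
Order 2 then 1:
  2 Degemination: no change — [nuvfogif]
  1 Regressive Voicing Assimilation: [nuvfogif] → [nuffogif]
  result: [nuffogif]

1 then 2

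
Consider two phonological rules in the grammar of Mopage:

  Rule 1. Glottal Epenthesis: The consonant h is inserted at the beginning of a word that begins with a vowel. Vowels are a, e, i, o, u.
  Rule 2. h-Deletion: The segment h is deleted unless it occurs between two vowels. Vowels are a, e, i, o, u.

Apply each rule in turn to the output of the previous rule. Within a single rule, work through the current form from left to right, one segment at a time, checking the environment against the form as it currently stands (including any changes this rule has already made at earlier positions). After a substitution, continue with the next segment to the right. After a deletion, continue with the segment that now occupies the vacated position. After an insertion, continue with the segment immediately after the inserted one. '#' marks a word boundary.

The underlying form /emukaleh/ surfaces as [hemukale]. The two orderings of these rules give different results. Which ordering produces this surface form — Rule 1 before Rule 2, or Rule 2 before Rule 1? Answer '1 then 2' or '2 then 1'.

Order 1 then 2:
  1 Glottal Epenthesis: [emukaleh] → [hemukaleh]
  2 h-Deletion: [hemukaleh] → [emukale]
  result: [emukale]
Order 2 then 1:
  2 h-Deletion: [emukaleh] → [emukale]
  1 Glottal Epenthesis: [emukale] → [hemukale]
  result: [hemukale]

2 then 1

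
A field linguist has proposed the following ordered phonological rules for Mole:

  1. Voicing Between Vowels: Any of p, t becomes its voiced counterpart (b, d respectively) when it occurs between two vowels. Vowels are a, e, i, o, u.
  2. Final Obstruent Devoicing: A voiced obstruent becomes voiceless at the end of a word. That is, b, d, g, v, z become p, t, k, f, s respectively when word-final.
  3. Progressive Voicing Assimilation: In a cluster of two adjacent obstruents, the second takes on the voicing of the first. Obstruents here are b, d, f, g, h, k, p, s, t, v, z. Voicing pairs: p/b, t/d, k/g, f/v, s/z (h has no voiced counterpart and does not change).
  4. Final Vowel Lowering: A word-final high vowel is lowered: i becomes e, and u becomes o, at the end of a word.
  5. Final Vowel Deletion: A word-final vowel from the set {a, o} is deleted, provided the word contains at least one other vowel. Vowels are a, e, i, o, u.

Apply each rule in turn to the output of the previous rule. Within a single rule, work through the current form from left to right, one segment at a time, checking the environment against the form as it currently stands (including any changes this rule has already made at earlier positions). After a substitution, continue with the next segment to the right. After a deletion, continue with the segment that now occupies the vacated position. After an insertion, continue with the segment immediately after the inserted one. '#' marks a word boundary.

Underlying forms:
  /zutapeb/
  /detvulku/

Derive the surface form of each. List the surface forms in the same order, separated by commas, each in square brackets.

/zutapeb/:
  1 Voicing Between Vowels: [zutapeb] → [zudabeb]
  2 Final Obstruent Devoicing: [zudabeb] → [zudabep]
  3 Progressive Voicing Assimilation: no change — [zudabep]
  4 Final Vowel Lowering: no change — [zudabep]
  5 Final Vowel Deletion: no change — [zudabep]
/detvulku/:
  1 Voicing Between Vowels: no change — [detvulku]
  2 Final Obstruent Devoicing: no change — [detvulku]
  3 Progressive Voicing Assimilation: [detvulku] → [detfulku]
  4 Final Vowel Lowering: [detfulku] → [detfulko]
  5 Final Vowel Deletion: [detfulko] → [detfulk]

[zudabep], [detfulk]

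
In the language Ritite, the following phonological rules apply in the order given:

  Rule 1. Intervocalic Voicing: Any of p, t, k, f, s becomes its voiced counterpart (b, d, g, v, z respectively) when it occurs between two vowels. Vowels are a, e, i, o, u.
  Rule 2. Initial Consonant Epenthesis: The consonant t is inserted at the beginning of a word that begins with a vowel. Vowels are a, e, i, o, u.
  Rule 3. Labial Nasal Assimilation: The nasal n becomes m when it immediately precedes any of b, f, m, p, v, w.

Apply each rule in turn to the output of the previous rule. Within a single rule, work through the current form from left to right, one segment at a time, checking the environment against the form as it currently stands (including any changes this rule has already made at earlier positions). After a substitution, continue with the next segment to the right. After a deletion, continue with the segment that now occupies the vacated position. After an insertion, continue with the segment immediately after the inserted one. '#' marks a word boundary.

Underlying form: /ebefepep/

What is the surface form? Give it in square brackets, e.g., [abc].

[tebevebep]

Rule 1 Intervocalic Voicing: [ebefepep] → [ebevebep]
Rule 2 Initial Consonant Epenthesis: [ebevebep] → [tebevebep]
Rule 3 Labial Nasal Assimilation: no change — [tebevebep]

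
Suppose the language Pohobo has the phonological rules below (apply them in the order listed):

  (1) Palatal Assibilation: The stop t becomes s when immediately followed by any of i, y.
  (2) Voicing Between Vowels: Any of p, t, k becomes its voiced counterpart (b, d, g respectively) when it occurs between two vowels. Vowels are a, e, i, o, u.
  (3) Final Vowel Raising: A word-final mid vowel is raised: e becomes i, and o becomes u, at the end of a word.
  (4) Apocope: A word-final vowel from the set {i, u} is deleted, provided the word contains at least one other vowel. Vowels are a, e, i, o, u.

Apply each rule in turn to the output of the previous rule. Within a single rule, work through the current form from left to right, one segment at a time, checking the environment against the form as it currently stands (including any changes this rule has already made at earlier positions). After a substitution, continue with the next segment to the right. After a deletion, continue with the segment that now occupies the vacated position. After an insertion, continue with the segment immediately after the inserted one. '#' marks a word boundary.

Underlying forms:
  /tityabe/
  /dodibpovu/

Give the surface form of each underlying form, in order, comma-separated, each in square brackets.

/tityabe/:
  (1) Palatal Assibilation: [tityabe] → [sisyabe]
  (2) Voicing Between Vowels: no change — [sisyabe]
  (3) Final Vowel Raising: [sisyabe] → [sisyabi]
  (4) Apocope: [sisyabi] → [sisyab]
/dodibpovu/:
  (1) Palatal Assibilation: no change — [dodibpovu]
  (2) Voicing Between Vowels: no change — [dodibpovu]
  (3) Final Vowel Raising: no change — [dodibpovu]
  (4) Apocope: [dodibpovu] → [dodibpov]

[sisyab], [dodibpov]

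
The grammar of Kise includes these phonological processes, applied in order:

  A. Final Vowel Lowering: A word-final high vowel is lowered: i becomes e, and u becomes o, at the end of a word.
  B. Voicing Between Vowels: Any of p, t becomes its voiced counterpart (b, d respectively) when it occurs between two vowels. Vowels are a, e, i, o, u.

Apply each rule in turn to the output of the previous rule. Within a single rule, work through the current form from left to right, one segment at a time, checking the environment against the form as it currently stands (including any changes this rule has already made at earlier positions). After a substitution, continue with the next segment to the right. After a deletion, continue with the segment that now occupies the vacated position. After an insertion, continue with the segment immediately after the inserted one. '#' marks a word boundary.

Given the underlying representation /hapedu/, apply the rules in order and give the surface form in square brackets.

A Final Vowel Lowering: [hapedu] → [hapedo]
B Voicing Between Vowels: [hapedo] → [habedo]

[habedo]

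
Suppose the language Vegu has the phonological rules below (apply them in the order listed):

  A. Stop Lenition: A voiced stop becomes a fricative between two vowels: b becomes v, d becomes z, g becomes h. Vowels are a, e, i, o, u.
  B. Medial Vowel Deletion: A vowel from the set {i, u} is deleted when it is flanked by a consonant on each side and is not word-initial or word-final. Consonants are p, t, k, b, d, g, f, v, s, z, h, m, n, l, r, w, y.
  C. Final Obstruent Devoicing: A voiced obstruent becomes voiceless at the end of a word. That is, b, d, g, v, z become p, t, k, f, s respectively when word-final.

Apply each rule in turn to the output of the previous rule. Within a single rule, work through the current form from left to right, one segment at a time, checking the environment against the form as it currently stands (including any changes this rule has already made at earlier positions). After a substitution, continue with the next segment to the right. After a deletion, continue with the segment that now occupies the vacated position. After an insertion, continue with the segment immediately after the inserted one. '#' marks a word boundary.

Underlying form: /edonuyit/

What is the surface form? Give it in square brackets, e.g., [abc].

[ezonyt]

A Stop Lenition: [edonuyit] → [ezonuyit]
B Medial Vowel Deletion: [ezonuyit] → [ezonyt]
C Final Obstruent Devoicing: no change — [ezonyt]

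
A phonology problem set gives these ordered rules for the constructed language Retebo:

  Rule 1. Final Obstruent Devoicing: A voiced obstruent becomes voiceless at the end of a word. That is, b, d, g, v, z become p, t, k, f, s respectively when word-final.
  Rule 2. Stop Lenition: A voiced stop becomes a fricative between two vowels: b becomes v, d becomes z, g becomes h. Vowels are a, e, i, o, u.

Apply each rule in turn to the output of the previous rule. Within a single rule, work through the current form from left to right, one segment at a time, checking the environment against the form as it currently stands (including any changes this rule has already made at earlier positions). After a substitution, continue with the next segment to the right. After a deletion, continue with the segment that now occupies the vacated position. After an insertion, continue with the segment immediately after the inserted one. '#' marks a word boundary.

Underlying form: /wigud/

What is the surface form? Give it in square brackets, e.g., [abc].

Rule 1 Final Obstruent Devoicing: [wigud] → [wigut]
Rule 2 Stop Lenition: [wigut] → [wihut]

[wihut]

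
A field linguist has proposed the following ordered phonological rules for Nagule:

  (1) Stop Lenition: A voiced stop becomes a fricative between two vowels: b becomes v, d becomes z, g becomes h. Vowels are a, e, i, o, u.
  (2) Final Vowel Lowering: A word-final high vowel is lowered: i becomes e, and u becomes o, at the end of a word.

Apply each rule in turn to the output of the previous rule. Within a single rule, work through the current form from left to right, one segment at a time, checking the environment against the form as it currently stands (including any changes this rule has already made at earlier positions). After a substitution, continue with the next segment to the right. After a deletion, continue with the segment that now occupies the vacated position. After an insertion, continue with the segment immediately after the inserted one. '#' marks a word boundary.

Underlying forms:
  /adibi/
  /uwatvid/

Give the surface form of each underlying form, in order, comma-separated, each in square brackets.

/adibi/:
  (1) Stop Lenition: [adibi] → [azivi]
  (2) Final Vowel Lowering: [azivi] → [azive]
/uwatvid/:
  (1) Stop Lenition: no change — [uwatvid]
  (2) Final Vowel Lowering: no change — [uwatvid]

[azive], [uwatvid]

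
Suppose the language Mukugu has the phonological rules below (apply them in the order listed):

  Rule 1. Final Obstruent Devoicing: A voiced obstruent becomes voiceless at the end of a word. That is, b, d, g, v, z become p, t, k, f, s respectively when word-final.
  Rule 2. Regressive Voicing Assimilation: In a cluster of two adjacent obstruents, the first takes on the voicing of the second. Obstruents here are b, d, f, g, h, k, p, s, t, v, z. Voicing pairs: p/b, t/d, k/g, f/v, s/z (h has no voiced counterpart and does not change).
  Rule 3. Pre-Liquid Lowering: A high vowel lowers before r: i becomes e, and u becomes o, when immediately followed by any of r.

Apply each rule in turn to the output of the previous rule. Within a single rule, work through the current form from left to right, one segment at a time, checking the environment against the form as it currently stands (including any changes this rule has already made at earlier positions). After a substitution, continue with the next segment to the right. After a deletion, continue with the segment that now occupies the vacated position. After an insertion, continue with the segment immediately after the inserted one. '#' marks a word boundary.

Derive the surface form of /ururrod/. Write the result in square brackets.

Rule 1 Final Obstruent Devoicing: [ururrod] → [ururrot]
Rule 2 Regressive Voicing Assimilation: no change — [ururrot]
Rule 3 Pre-Liquid Lowering: [ururrot] → [ororrot]

[ororrot]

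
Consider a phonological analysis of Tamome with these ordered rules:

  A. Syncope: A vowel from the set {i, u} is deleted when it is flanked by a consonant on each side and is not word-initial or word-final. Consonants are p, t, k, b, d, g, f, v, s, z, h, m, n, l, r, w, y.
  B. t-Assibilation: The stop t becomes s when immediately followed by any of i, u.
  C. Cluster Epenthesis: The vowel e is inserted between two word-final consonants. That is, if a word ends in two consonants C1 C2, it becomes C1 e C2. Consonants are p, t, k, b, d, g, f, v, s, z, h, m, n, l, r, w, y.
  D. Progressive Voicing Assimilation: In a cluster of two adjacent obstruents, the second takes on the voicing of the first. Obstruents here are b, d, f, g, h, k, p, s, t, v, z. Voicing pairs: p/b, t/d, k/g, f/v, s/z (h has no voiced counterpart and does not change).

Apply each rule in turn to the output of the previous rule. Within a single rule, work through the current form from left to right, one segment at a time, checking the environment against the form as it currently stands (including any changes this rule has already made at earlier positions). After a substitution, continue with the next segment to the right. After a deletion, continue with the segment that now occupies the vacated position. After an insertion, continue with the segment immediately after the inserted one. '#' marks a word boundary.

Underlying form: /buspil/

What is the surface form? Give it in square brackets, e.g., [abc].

[bzbel]

A Syncope: [buspil] → [bspl]
B t-Assibilation: no change — [bspl]
C Cluster Epenthesis: [bspl] → [bspel]
D Progressive Voicing Assimilation: [bspel] → [bzbel]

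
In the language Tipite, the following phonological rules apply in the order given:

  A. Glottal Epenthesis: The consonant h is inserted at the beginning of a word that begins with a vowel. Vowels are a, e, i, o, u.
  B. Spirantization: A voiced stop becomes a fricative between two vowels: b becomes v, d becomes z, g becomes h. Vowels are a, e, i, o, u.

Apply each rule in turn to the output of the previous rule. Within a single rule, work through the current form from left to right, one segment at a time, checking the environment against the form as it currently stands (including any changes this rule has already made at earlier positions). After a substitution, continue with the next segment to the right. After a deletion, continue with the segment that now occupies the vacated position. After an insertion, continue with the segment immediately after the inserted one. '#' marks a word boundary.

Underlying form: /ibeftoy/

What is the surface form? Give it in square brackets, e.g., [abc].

A Glottal Epenthesis: [ibeftoy] → [hibeftoy]
B Spirantization: [hibeftoy] → [hiveftoy]

[hiveftoy]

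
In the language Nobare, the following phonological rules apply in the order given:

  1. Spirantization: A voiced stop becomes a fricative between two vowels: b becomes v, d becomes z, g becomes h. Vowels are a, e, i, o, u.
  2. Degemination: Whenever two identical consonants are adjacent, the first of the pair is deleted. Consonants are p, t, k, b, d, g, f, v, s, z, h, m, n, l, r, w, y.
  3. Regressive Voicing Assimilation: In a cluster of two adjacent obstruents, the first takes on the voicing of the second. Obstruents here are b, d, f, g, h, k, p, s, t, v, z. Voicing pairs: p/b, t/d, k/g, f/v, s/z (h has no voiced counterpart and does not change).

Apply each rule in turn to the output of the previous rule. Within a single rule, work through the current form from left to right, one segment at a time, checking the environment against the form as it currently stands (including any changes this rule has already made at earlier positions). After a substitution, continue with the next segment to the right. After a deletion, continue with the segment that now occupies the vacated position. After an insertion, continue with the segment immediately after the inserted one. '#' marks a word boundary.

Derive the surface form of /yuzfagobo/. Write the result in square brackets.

[yusfahovo]

1 Spirantization: [yuzfagobo] → [yuzfahovo]
2 Degemination: no change — [yuzfahovo]
3 Regressive Voicing Assimilation: [yuzfahovo] → [yusfahovo]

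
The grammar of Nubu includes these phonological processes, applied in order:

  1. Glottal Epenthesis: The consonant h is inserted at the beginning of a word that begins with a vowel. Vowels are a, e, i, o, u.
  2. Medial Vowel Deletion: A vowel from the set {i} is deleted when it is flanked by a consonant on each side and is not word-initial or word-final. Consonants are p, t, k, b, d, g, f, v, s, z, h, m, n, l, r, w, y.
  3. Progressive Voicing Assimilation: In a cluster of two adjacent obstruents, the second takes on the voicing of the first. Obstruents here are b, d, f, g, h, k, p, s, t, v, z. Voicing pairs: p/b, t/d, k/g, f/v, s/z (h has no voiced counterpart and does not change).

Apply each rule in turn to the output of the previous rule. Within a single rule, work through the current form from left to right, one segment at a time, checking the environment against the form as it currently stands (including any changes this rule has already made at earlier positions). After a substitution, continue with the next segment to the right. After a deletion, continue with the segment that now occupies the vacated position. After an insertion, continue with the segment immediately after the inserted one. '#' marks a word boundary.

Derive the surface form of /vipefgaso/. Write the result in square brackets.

1 Glottal Epenthesis: no change — [vipefgaso]
2 Medial Vowel Deletion: [vipefgaso] → [vpefgaso]
3 Progressive Voicing Assimilation: [vpefgaso] → [vbefkaso]

[vbefkaso]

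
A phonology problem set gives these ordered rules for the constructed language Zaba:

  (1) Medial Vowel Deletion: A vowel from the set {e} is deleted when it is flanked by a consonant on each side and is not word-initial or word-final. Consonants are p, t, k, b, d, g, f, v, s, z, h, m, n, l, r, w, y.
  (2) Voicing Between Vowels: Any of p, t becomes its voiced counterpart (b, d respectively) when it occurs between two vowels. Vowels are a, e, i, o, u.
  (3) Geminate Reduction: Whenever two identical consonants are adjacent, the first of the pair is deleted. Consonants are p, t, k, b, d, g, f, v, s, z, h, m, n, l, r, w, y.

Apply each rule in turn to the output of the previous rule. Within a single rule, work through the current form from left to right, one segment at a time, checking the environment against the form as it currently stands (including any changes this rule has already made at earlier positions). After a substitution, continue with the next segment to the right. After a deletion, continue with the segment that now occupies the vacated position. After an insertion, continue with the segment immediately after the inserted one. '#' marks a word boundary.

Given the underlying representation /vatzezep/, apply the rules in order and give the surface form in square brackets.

[vatzp]

(1) Medial Vowel Deletion: [vatzezep] → [vatzzp]
(2) Voicing Between Vowels: no change — [vatzzp]
(3) Geminate Reduction: [vatzzp] → [vatzp]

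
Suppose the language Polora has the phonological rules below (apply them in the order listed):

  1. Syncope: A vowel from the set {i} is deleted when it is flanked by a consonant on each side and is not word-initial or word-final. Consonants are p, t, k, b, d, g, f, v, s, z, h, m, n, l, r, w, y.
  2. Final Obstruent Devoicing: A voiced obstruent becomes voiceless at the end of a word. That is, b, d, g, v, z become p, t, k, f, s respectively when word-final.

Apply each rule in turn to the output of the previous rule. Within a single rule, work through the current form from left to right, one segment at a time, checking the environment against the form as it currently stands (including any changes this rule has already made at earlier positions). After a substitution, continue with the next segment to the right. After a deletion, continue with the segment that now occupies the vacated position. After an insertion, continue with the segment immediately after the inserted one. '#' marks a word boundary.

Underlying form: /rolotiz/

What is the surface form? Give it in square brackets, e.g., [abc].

1 Syncope: [rolotiz] → [rolotz]
2 Final Obstruent Devoicing: [rolotz] → [rolots]

[rolots]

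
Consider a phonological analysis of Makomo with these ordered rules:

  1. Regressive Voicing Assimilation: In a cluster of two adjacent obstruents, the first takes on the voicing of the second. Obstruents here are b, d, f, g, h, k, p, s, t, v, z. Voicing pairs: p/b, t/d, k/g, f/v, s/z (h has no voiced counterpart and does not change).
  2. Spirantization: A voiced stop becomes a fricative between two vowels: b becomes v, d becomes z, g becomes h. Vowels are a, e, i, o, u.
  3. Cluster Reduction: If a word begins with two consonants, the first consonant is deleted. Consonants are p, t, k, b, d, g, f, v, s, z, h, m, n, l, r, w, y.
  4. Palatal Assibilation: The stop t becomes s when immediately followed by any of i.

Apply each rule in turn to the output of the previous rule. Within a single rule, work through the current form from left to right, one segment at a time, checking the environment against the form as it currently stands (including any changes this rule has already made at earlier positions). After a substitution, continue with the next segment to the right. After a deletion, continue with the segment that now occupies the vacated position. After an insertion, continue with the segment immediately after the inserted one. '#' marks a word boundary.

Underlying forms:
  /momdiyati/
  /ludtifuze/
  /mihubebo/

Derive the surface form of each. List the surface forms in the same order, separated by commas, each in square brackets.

/momdiyati/:
  1 Regressive Voicing Assimilation: no change — [momdiyati]
  2 Spirantization: no change — [momdiyati]
  3 Cluster Reduction: no change — [momdiyati]
  4 Palatal Assibilation: [momdiyati] → [momdiyasi]
/ludtifuze/:
  1 Regressive Voicing Assimilation: [ludtifuze] → [luttifuze]
  2 Spirantization: no change — [luttifuze]
  3 Cluster Reduction: no change — [luttifuze]
  4 Palatal Assibilation: [luttifuze] → [lutsifuze]
/mihubebo/:
  1 Regressive Voicing Assimilation: no change — [mihubebo]
  2 Spirantization: [mihubebo] → [mihuvevo]
  3 Cluster Reduction: no change — [mihuvevo]
  4 Palatal Assibilation: no change — [mihuvevo]

[momdiyasi], [lutsifuze], [mihuvevo]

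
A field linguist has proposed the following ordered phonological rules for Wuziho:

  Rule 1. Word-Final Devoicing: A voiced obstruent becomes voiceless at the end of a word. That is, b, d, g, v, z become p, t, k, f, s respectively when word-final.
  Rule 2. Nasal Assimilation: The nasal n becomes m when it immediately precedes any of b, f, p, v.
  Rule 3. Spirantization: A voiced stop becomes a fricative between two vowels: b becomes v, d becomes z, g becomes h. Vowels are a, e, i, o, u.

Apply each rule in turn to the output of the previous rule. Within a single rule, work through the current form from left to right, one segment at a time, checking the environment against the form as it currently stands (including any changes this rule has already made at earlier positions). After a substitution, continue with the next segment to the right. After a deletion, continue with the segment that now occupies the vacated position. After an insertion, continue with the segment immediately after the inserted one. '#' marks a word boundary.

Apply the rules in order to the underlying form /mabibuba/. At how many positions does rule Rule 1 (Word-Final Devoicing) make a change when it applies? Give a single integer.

0

Rule 1 Word-Final Devoicing: no change — [mabibuba]
Rule 2 Nasal Assimilation: no change — [mabibuba]
Rule 3 Spirantization: [mabibuba] → [mavivuva]
Rule Rule 1 changed 0 position(s).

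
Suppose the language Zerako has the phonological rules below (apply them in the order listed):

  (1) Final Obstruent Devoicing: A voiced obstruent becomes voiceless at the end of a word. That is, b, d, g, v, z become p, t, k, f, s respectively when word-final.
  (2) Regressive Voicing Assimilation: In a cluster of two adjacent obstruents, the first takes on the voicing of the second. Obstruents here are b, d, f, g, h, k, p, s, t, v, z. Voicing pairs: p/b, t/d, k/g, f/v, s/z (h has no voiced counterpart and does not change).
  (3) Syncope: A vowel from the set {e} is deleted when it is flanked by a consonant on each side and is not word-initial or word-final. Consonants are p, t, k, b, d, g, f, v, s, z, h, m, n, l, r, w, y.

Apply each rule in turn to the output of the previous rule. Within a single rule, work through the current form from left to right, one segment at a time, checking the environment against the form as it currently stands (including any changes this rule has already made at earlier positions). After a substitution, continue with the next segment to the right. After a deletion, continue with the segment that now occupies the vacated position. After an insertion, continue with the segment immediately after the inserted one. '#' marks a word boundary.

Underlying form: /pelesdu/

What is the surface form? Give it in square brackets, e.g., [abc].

[plzdu]

(1) Final Obstruent Devoicing: no change — [pelesdu]
(2) Regressive Voicing Assimilation: [pelesdu] → [pelezdu]
(3) Syncope: [pelezdu] → [plzdu]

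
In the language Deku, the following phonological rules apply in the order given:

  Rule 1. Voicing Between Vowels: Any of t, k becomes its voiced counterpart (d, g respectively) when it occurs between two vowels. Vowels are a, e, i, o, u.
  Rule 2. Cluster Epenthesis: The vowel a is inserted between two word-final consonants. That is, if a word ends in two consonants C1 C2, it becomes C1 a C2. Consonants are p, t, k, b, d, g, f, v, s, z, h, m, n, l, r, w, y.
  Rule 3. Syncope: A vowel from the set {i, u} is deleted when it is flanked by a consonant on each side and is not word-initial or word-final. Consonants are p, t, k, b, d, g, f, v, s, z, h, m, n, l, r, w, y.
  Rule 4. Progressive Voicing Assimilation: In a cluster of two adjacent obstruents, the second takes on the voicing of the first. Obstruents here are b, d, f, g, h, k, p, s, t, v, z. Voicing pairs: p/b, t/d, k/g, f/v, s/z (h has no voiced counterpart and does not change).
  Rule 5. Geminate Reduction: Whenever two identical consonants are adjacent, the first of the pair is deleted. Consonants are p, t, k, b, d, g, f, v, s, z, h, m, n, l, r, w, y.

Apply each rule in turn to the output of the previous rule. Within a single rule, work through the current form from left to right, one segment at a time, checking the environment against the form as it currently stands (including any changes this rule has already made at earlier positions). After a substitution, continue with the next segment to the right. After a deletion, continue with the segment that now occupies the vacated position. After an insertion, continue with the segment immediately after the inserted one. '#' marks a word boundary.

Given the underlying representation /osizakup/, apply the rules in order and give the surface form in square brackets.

Rule 1 Voicing Between Vowels: [osizakup] → [osizagup]
Rule 2 Cluster Epenthesis: no change — [osizagup]
Rule 3 Syncope: [osizagup] → [oszagp]
Rule 4 Progressive Voicing Assimilation: [oszagp] → [ossagb]
Rule 5 Geminate Reduction: [ossagb] → [osagb]

[osagb]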